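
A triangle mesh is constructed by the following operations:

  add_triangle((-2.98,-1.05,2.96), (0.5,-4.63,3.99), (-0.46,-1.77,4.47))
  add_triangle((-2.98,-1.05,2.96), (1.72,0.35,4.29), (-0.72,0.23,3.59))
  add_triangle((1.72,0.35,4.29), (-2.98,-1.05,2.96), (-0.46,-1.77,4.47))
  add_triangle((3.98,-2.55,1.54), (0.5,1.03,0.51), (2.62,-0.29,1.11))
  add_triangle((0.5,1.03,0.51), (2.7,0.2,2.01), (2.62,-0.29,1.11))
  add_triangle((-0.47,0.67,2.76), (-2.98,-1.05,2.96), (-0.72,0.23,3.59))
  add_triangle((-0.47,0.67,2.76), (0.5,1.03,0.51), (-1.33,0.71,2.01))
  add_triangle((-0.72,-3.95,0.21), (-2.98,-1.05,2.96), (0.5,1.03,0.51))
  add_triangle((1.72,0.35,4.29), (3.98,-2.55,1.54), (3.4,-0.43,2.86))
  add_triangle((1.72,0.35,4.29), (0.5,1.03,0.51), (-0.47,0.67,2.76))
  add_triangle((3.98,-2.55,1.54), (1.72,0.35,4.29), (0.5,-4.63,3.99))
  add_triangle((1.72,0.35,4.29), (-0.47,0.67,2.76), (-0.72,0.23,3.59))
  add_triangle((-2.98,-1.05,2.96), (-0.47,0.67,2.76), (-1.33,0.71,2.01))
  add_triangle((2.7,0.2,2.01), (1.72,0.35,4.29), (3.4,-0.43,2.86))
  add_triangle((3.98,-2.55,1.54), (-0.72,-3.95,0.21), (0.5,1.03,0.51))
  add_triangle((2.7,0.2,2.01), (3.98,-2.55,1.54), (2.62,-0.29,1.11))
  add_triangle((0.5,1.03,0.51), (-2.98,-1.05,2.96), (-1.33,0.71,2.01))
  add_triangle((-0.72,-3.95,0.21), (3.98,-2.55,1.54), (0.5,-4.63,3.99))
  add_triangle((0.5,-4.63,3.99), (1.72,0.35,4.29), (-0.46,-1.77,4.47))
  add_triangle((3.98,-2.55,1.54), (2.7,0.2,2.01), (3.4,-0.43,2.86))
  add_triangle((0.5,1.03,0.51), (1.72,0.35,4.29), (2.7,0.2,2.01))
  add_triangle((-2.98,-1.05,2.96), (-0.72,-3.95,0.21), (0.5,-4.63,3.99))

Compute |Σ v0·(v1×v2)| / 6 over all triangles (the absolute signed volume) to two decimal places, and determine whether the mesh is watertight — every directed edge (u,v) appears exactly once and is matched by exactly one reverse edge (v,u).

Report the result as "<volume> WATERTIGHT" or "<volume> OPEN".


59.17 WATERTIGHT

Per-triangle v0·(v1×v2)/6:
  t1: +5.9965
  t2: +1.8066
  t3: +4.2800
  t4: -0.2054
  t5: +0.3455
  t6: +0.6422
  t7: +0.4717
  t8: -1.6338
  t9: +2.7160
  t10: +1.2082
  t11: +14.0181
  t12: +0.7577
  t13: +1.0565
  t14: +0.9564
  t15: -1.3639
  t16: +0.7660
  t17: -0.2971
  t18: +9.7125
  t19: +6.3014
  t20: +0.8576
  t21: +1.3310
  t22: +9.4426
Σ = +59.1662 → |volume| = 59.17

Directed edges: 66 total, each appears once with its reverse present → watertight.


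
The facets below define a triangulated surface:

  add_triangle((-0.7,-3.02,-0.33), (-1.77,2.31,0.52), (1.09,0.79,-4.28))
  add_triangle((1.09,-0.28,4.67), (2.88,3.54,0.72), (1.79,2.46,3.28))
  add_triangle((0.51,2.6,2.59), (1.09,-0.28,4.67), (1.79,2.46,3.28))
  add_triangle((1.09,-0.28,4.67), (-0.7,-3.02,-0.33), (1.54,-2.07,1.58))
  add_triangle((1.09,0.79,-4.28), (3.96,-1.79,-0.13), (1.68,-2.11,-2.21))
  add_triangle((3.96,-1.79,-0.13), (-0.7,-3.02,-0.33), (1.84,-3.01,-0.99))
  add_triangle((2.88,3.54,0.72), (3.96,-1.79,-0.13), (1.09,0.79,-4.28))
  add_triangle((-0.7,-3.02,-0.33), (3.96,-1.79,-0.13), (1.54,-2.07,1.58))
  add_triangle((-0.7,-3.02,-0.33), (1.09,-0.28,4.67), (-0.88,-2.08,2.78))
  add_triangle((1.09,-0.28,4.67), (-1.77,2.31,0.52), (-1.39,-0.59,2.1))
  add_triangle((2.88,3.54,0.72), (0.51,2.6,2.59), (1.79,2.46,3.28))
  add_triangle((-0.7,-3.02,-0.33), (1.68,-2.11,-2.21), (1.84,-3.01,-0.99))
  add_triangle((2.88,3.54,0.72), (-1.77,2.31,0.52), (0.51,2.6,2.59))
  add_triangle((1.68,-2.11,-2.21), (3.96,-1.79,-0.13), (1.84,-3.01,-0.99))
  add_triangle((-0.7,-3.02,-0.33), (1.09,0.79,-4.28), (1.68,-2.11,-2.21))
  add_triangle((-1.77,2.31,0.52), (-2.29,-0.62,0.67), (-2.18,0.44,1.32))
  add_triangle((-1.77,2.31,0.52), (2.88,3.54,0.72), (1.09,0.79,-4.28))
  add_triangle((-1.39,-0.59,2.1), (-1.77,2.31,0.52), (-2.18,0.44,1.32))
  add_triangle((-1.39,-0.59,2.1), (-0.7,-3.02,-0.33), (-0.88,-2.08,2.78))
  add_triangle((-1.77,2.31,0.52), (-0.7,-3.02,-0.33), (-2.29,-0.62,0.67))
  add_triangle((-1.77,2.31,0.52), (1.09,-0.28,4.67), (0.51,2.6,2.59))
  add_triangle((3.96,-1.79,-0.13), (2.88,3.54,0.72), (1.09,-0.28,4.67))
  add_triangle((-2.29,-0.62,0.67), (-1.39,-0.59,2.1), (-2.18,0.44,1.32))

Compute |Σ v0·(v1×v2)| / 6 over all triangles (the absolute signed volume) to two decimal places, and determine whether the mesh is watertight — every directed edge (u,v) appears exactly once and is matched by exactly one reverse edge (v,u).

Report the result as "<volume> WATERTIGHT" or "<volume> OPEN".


Per-triangle v0·(v1×v2)/6:
  t1: +4.9445
  t2: +2.7506
  t3: +2.3924
  t4: +3.7288
  t5: +5.6076
  t6: +1.5395
  t7: +14.2524
  t8: +3.9106
  t9: +2.6895
  t10: +4.1092
  t11: +2.3756
  t12: +1.8066
  t13: +4.3904
  t14: +2.2693
  t15: +3.8635
  t16: +0.7254
  t17: +9.5480
  t18: +0.7183
  t19: +1.4635
  t20: +0.5670
  t21: +3.8839
  t22: +14.9235
  t23: +0.7214
Σ = +93.1815 → |volume| = 93.18

Directed edges: 69 total; 9 unmatched, e.g. (1.54,-2.07,1.58)→(1.09,-0.28,4.67) → open.

93.18 OPEN


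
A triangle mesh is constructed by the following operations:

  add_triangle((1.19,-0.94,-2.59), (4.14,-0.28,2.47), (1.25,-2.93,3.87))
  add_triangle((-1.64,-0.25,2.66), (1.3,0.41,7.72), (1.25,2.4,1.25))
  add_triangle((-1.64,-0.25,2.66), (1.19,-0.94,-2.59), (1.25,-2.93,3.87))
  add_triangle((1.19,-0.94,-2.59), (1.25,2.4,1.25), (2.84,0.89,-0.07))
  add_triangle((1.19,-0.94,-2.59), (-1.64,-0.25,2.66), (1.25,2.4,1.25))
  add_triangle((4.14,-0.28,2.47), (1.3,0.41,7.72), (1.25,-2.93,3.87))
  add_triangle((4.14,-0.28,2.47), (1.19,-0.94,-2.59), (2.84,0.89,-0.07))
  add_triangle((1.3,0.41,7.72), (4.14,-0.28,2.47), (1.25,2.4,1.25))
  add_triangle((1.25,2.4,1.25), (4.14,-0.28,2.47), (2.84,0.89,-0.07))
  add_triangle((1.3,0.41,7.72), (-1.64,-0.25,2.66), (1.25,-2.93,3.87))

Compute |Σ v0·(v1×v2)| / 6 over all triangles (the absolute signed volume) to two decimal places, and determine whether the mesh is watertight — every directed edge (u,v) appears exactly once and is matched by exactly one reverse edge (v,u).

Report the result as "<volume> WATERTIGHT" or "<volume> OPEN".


Per-triangle v0·(v1×v2)/6:
  t1: +8.3319
  t2: +5.7459
  t3: +2.3705
  t4: +1.6382
  t5: -0.6061
  t6: +14.7078
  t7: +3.5103
  t8: +11.7318
  t9: +3.4012
  t10: +8.7247
Σ = +59.5562 → |volume| = 59.56

Directed edges: 30 total, each appears once with its reverse present → watertight.

59.56 WATERTIGHT


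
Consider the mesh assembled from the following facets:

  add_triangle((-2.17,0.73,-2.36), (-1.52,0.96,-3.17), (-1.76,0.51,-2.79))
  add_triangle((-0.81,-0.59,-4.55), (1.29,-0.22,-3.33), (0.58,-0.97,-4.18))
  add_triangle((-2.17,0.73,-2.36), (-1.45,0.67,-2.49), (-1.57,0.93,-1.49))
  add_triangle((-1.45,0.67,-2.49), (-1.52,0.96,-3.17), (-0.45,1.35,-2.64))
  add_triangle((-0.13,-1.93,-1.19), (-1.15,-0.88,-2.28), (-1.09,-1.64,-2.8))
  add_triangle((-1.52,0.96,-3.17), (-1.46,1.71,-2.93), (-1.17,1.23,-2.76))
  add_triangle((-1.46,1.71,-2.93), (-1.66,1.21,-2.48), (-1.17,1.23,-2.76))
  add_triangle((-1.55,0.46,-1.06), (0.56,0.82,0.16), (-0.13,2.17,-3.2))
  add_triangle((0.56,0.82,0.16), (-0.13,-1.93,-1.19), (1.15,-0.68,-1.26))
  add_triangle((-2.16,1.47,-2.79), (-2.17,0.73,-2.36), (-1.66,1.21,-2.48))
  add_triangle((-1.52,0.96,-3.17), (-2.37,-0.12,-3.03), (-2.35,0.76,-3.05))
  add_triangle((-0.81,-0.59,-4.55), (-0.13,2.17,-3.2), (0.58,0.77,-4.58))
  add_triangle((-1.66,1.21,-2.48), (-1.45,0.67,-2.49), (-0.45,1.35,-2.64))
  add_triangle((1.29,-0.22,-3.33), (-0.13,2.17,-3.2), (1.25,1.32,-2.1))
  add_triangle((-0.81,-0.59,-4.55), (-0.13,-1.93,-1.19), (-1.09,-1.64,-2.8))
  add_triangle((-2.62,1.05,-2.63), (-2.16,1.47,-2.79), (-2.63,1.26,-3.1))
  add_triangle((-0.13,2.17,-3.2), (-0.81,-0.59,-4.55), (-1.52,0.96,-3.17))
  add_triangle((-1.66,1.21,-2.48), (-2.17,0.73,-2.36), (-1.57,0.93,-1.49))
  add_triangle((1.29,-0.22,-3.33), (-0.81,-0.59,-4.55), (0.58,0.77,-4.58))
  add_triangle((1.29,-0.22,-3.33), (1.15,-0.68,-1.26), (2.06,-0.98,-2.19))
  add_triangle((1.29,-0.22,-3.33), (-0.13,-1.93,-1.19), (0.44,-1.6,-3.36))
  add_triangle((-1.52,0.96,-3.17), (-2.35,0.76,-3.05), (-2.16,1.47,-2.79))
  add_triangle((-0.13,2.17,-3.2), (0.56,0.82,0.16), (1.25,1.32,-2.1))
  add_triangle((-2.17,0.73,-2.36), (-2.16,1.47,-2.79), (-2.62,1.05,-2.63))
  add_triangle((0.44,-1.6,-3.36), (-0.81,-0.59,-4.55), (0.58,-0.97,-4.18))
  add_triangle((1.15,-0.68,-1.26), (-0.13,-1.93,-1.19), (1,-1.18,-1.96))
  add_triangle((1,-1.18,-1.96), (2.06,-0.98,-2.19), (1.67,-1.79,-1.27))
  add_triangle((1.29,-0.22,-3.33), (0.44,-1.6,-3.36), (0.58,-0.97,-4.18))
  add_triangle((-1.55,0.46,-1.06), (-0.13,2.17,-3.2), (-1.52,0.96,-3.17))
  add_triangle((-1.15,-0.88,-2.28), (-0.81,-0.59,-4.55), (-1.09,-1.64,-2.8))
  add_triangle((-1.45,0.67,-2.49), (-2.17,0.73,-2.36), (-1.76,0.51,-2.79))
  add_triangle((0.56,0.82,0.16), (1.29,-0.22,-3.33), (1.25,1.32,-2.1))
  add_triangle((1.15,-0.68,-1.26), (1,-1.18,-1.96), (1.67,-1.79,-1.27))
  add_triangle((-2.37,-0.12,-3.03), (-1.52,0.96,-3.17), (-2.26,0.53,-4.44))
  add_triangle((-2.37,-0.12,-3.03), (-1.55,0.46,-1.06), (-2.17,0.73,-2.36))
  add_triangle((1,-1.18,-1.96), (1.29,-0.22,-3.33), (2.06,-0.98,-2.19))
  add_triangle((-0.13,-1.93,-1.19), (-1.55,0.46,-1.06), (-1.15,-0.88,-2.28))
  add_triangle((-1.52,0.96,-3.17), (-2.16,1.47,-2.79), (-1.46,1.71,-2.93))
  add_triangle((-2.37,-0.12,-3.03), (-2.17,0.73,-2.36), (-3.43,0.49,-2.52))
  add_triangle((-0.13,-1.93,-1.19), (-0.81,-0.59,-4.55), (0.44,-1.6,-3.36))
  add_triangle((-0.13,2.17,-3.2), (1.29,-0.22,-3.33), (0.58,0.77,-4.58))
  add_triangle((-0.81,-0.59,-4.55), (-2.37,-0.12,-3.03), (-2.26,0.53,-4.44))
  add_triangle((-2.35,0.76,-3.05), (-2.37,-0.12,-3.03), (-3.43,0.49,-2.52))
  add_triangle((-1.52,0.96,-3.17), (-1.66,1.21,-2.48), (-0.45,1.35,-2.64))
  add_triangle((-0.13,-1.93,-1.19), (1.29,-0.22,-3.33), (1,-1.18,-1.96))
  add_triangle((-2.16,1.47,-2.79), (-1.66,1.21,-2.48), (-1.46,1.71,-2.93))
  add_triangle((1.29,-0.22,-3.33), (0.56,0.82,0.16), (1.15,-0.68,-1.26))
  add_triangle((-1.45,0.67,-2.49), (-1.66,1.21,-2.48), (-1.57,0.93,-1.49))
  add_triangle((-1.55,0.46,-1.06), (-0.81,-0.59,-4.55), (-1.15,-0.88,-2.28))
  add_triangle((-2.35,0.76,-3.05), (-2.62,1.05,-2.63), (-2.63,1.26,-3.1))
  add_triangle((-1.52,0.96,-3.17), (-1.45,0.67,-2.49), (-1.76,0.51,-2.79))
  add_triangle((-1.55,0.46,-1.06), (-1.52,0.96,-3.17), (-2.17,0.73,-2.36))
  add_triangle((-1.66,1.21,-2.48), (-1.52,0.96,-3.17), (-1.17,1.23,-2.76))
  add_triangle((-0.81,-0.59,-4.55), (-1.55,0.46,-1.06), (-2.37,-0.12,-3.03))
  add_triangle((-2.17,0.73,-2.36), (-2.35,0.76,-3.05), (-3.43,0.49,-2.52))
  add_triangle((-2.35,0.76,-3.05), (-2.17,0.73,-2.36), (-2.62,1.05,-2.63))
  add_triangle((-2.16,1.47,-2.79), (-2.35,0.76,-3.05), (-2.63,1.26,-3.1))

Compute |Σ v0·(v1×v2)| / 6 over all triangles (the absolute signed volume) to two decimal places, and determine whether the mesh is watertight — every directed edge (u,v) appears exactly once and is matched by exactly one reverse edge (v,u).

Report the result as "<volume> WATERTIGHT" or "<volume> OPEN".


Per-triangle v0·(v1×v2)/6:
  t1: +0.1872
  t2: +0.8237
  t3: -0.1470
  t4: -0.0382
  t5: +0.0802
  t6: +0.0781
  t7: -0.1027
  t8: +0.6698
  t9: +0.0036
  t10: -0.0775
  t11: +0.4072
  t12: +2.2805
  t13: -0.3022
  t14: +1.6858
  t15: +0.8758
  t16: +0.0655
  t17: +2.3305
  t18: +0.1493
  t19: +1.7232
  t20: -0.0944
  t21: +0.4333
  t22: +0.3642
  t23: +0.6920
  t24: -0.0859
  t25: +0.8322
  t26: +0.1821
  t27: +0.4288
  t28: +0.4630
  t29: +0.7641
  t30: +0.4584
  t31: -0.0848
  t32: +0.3075
  t33: -0.1961
  t34: +0.3229
  t35: +0.2176
  t36: +0.5948
  t37: +0.4121
  t38: +0.3392
  t39: -0.5102
  t40: +1.3257
  t41: +0.7631
  t42: +1.2309
  t43: +0.6595
  t44: +0.3348
  t45: +0.5919
  t46: -0.0564
  t47: +0.5033
  t48: -0.1108
  t49: +0.9404
  t50: +0.0987
  t51: -0.0266
  t52: +0.0678
  t53: -0.1353
  t54: -0.5477
  t55: +0.1320
  t56: +0.0277
  t57: +0.0925
Σ = +22.4253 → |volume| = 22.43

Directed edges: 171 total; 9 unmatched, e.g. (-1.55,0.46,-1.06)→(0.56,0.82,0.16) → open.

22.43 OPEN


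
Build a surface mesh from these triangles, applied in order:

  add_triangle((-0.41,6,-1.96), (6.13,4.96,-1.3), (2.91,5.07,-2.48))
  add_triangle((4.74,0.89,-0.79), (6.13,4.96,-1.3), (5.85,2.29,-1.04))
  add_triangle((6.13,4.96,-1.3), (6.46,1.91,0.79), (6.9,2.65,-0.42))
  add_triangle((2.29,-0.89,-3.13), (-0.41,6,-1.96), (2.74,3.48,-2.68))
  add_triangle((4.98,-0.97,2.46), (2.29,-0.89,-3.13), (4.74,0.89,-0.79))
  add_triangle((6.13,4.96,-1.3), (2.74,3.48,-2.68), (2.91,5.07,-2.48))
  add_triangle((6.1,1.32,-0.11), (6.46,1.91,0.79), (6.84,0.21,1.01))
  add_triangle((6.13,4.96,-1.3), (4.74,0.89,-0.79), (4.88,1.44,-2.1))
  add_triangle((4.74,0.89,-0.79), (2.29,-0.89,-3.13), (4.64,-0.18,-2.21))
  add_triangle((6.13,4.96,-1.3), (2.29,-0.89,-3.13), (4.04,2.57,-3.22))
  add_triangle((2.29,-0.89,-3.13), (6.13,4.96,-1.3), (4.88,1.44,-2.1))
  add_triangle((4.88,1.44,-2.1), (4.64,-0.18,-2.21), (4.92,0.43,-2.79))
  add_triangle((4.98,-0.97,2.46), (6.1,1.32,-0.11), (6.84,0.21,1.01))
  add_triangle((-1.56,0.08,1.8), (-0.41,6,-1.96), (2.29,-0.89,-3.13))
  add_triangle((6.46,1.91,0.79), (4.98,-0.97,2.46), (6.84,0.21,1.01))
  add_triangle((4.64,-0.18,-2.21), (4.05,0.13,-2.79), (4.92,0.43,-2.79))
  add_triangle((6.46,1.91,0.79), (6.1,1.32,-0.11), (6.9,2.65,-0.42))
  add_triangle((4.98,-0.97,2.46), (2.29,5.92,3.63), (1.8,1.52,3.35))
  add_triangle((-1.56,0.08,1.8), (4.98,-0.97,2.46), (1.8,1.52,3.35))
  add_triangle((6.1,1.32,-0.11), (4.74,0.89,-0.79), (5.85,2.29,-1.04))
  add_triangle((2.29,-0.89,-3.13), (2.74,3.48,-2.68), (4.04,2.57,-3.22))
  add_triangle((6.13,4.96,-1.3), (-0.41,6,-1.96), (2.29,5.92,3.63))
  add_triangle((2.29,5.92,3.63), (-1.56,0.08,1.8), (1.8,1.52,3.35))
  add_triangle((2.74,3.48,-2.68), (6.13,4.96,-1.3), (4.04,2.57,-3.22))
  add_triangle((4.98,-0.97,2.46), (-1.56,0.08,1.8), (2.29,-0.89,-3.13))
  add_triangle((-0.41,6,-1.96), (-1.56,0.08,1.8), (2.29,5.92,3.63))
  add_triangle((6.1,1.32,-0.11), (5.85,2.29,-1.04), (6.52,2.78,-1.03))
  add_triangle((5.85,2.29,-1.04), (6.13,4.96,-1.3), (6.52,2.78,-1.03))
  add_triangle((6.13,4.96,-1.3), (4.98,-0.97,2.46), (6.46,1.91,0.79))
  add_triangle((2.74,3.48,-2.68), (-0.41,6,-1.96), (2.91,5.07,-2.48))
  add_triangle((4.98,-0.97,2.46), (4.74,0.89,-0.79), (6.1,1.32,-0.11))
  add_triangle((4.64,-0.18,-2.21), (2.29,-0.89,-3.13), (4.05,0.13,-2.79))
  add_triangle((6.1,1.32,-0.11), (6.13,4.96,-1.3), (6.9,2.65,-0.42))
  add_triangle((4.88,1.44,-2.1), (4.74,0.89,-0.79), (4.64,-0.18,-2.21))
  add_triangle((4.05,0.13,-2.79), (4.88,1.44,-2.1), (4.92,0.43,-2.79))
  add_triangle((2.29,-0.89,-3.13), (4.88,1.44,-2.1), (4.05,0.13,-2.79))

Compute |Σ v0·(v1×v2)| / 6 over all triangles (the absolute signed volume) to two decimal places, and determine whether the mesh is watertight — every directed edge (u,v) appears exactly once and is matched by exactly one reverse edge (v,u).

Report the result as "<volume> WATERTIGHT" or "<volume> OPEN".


133.42 OPEN

Per-triangle v0·(v1×v2)/6:
  t1: +6.3720
  t2: +0.0664
  t3: +2.9370
  t4: +6.7462
  t5: +7.5670
  t6: +3.4192
  t7: +1.7606
  t8: +3.7566
  t9: -0.7843
  t10: +4.7344
  t11: +3.7926
  t12: +0.6705
  t13: -0.9332
  t14: +1.2469
  t15: +3.1555
  t16: +0.3142
  t17: +1.2201
  t18: +9.1230
  t19: +4.4483
  t20: +0.8625
  t21: +2.3100
  t22: +35.1293
  t23: +5.8895
  t24: +4.5481
  t25: +1.7390
  t26: +13.5698
  t27: +0.3508
  t28: +0.3690
  t29: +0.8829
  t30: +2.5722
  t31: +1.8184
  t32: +0.9862
  t33: +0.3071
  t34: +1.6629
  t35: +0.2875
  t36: +0.5242
Σ = +133.4224 → |volume| = 133.42

Directed edges: 108 total; 6 unmatched, e.g. (4.98,-0.97,2.46)→(2.29,5.92,3.63) → open.


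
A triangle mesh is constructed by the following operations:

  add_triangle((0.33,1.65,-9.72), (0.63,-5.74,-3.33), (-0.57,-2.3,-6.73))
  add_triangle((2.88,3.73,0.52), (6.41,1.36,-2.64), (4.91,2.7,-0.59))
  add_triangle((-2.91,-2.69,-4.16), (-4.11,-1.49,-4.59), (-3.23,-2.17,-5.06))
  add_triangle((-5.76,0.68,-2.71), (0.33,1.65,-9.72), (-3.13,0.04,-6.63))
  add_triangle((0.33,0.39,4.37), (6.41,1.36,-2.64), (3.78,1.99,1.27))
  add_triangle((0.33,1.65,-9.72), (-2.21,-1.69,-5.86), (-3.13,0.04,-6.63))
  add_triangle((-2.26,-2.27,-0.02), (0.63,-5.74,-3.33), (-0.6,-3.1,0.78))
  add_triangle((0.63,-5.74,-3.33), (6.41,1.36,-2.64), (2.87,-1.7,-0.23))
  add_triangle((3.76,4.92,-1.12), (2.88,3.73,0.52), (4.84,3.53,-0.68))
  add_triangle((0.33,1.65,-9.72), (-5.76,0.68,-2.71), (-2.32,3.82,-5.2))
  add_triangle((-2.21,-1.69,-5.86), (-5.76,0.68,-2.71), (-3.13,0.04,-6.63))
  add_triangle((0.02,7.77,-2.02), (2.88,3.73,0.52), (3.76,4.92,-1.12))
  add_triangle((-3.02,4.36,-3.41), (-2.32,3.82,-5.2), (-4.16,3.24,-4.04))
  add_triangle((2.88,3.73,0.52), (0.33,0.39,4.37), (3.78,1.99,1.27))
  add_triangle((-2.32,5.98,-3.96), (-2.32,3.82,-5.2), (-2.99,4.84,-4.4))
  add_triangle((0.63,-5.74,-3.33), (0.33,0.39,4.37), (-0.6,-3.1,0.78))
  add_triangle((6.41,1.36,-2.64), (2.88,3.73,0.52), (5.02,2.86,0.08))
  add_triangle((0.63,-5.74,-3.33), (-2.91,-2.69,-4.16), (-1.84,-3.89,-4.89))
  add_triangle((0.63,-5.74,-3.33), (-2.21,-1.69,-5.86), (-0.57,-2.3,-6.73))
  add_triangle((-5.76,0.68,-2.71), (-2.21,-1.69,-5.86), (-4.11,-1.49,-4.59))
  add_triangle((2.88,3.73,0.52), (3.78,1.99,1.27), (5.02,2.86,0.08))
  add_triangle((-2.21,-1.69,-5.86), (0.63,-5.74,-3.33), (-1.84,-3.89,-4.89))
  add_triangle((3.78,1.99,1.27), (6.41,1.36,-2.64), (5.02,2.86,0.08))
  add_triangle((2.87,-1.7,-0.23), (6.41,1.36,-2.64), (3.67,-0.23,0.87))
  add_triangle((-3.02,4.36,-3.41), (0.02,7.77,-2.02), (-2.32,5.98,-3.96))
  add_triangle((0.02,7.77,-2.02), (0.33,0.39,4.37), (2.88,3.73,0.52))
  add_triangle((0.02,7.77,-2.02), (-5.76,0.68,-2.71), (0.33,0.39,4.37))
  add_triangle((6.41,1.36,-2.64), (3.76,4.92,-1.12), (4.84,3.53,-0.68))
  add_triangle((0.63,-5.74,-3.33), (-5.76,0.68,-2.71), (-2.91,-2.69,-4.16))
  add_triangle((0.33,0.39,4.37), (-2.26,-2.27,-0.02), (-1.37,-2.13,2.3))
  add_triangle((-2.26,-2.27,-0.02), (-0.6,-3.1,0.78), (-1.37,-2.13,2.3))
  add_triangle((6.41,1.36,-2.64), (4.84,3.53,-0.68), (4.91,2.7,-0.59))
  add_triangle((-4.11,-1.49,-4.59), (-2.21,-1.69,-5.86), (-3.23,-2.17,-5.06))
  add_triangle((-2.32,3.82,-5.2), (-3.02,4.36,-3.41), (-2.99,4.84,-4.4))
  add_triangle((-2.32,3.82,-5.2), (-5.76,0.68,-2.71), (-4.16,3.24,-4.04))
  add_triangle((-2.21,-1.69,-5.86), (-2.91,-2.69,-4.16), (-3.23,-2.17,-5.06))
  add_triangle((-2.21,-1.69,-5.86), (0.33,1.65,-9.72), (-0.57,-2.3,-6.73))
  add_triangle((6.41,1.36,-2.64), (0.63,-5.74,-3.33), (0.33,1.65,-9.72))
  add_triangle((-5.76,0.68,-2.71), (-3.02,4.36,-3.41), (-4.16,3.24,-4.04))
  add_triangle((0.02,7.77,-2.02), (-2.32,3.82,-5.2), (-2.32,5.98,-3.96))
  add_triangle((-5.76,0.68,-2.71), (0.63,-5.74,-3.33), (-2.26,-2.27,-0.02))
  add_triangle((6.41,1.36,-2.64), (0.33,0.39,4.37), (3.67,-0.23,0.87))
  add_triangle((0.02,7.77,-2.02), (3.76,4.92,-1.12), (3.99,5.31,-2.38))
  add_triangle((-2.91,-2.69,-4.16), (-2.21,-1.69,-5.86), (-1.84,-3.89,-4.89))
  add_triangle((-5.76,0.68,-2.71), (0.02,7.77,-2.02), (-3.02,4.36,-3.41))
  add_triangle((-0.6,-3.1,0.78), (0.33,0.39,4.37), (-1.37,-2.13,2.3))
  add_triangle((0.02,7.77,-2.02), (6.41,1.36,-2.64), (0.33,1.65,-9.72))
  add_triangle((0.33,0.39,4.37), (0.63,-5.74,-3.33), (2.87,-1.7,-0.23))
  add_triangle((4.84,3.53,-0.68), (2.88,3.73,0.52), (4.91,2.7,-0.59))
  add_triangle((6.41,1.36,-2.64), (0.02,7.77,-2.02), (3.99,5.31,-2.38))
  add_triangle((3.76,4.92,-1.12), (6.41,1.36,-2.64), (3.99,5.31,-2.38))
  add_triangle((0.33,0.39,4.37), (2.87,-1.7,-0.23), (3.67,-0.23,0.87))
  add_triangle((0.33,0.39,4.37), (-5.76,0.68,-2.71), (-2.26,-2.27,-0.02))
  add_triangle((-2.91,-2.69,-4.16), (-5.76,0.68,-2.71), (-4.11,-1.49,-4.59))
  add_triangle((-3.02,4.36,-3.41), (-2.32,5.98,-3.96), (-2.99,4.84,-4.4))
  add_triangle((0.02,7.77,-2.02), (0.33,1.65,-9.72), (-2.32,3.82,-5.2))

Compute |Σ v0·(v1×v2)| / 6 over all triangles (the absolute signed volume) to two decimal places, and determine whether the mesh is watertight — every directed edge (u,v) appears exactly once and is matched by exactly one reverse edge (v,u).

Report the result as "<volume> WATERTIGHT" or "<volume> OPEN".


Per-triangle v0·(v1×v2)/6:
  t1: +11.0391
  t2: -1.7497
  t3: +1.0043
  t4: +11.4860
  t5: +4.7525
  t6: +10.3563
  t7: +5.0227
  t8: +13.5481
  t9: +2.4021
  t10: +26.9565
  t11: +8.1343
  t12: +6.6379
  t13: +3.4366
  t14: +6.0012
  t15: +1.9623
  t16: +4.6469
  t17: +3.8841
  t18: +2.4371
  t19: +8.5259
  t20: +4.1652
  t21: +2.1795
  t22: +4.5478
  t23: +2.6950
  t24: +4.8486
  t25: +2.5571
  t26: +15.9862
  t27: +32.2838
  t28: +4.6380
  t29: +4.6188
  t30: +1.2912
  t31: +1.9519
  t32: +1.5032
  t33: +1.4367
  t34: +0.4372
  t35: +3.7517
  t36: +0.9928
  t37: +9.9613
  t38: +65.3234
  t39: +2.7556
  t40: +5.4658
  t41: +14.5060
  t42: +5.6696
  t43: +5.6697
  t44: +3.2541
  t45: +7.0421
  t46: +2.4430
  t47: +76.1178
  t48: +10.3678
  t49: +0.7884
  t50: +3.4811
  t51: +5.2880
  t52: +3.7619
  t53: +10.6939
  t54: +2.4436
  t55: +1.0026
  t56: +29.8070
Σ = +486.2116 → |volume| = 486.21

Directed edges: 168 total, each appears once with its reverse present → watertight.

486.21 WATERTIGHT


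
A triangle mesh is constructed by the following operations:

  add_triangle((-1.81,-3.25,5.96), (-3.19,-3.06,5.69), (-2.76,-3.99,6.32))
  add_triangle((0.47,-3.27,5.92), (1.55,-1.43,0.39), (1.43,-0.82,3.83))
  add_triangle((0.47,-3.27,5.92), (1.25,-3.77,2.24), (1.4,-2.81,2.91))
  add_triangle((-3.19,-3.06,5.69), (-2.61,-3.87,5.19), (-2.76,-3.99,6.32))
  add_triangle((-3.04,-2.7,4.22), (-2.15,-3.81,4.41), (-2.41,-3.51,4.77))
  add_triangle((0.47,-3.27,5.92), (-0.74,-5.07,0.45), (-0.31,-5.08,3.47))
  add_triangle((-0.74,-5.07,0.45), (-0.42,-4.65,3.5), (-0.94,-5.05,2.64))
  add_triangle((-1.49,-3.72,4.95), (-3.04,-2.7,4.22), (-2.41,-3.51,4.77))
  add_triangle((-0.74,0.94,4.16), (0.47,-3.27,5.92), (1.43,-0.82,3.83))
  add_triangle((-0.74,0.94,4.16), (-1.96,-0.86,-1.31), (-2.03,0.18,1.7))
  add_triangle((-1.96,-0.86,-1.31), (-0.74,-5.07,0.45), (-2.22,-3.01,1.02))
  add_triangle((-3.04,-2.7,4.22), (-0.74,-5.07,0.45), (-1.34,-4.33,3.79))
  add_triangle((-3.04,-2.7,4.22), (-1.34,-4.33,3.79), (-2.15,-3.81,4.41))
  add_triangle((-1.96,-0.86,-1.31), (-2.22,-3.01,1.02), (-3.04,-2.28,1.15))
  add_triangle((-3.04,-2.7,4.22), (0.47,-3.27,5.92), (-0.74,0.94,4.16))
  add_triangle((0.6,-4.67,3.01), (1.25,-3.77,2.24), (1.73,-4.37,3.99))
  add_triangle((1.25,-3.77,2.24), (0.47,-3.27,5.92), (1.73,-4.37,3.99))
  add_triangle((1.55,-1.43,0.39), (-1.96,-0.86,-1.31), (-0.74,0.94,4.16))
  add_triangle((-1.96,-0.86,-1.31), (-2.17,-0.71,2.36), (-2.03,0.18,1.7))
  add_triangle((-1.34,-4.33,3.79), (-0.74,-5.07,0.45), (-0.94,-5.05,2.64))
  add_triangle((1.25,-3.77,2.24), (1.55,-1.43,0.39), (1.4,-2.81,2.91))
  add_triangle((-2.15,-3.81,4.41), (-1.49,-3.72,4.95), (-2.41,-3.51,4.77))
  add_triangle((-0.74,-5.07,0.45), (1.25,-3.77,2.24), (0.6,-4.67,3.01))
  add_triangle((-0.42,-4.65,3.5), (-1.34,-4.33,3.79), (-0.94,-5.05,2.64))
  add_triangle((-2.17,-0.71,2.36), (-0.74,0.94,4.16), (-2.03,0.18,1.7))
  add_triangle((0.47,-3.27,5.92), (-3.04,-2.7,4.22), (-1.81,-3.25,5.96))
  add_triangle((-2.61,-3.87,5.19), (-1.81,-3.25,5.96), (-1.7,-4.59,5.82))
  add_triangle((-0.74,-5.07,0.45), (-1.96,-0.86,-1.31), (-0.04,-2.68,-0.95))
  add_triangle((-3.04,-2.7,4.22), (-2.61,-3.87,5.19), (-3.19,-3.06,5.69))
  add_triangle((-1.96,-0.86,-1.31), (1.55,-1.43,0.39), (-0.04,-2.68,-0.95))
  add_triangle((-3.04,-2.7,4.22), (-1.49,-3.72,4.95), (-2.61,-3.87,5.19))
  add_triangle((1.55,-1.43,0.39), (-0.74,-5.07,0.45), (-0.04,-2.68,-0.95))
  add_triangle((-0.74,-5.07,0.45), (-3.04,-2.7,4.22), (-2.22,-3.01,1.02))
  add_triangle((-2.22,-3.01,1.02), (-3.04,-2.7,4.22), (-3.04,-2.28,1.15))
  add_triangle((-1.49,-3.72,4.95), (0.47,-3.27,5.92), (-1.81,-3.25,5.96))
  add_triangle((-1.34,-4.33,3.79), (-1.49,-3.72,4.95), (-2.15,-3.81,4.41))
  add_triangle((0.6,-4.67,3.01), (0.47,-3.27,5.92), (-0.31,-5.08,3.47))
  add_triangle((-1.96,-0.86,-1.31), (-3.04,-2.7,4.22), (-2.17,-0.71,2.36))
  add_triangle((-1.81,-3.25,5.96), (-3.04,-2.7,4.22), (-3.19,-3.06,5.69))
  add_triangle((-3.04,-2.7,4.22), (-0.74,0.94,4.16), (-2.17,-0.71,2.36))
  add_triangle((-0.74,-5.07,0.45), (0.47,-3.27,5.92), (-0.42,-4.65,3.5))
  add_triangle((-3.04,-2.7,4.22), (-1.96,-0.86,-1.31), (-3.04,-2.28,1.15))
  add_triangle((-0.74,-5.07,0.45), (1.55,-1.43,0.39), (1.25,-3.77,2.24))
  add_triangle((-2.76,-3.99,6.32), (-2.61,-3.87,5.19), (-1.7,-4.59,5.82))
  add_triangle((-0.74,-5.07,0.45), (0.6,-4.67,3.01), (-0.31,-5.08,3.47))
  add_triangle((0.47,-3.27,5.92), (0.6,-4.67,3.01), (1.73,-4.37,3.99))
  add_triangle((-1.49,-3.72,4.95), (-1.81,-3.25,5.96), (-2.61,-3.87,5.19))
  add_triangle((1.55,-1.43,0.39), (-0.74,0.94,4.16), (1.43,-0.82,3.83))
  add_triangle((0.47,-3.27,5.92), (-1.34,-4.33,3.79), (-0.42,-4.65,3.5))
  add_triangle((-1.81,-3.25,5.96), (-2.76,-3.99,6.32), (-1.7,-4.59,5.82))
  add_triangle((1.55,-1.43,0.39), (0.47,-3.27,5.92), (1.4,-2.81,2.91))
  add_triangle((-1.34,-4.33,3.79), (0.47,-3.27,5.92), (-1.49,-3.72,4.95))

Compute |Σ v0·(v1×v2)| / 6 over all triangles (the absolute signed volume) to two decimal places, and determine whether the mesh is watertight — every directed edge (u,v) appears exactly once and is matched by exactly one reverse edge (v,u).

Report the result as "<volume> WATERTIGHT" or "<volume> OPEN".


Per-triangle v0·(v1×v2)/6:
  t1: +0.8253
  t2: +3.2911
  t3: +1.6490
  t4: +0.6333
  t5: +0.3826
  t6: -0.3641
  t7: +1.0085
  t8: +0.2698
  t9: +4.9651
  t10: -0.3652
  t11: +3.2530
  t12: +5.2331
  t13: +0.4094
  t14: +1.3423
  t15: +11.1718
  t16: +0.8720
  t17: -1.2402
  t18: -2.9415
  t19: +1.0909
  t20: +0.7273
  t21: +0.9738
  t22: +0.4492
  t23: +1.8849
  t24: +1.0529
  t25: +1.2415
  t26: -0.9715
  t27: -1.5242
  t28: +2.2527
  t29: +0.8121
  t30: -0.0746
  t31: -0.3631
  t32: +1.8434
  t33: +4.3059
  t34: +2.0538
  t35: +2.2989
  t36: +0.9240
  t37: +2.8641
  t38: +2.1950
  t39: -0.6539
  t40: +2.4601
  t41: +1.2405
  t42: +0.5123
  t43: +2.4314
  t44: +0.8574
  t45: +2.3233
  t46: +3.4219
  t47: +1.0620
  t48: -0.3299
  t49: +2.8584
  t50: +1.2192
  t51: +0.4016
  t52: +2.5592
Σ = +74.7955 → |volume| = 74.80

Directed edges: 156 total, each appears once with its reverse present → watertight.

74.80 WATERTIGHT


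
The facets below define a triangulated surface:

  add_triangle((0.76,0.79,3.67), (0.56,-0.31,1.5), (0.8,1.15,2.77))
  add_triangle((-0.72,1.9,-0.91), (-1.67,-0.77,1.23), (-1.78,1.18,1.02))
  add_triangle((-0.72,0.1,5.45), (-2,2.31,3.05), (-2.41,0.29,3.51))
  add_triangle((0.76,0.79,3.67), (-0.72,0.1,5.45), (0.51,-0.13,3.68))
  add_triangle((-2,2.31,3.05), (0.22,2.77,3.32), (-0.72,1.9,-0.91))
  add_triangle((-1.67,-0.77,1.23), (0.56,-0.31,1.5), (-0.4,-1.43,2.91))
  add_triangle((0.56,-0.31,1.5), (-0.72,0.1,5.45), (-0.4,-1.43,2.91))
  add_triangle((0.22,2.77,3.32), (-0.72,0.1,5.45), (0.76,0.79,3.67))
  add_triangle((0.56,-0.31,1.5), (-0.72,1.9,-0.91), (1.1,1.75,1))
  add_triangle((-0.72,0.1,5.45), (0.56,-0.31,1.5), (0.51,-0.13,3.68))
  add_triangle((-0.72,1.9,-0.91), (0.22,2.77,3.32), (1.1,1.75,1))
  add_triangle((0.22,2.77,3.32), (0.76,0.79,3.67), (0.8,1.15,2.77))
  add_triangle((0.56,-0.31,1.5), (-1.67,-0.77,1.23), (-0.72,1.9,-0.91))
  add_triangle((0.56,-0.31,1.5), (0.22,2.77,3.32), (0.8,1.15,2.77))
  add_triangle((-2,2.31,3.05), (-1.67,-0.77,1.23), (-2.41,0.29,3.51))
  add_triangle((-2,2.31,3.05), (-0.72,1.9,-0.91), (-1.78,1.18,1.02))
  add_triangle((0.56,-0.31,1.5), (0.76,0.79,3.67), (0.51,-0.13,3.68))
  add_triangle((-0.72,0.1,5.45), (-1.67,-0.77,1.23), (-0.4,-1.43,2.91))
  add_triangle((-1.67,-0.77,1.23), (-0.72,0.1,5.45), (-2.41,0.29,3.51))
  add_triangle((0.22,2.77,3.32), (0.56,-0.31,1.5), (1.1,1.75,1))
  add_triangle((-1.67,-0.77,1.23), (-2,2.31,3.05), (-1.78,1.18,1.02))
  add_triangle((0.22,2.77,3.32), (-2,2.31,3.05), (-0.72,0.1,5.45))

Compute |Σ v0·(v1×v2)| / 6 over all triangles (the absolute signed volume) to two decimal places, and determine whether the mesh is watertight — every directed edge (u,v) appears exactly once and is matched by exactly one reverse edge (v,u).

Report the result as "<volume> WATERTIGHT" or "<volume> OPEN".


Per-triangle v0·(v1×v2)/6:
  t1: +0.1721
  t2: +0.6213
  t3: +3.6576
  t4: +0.8772
  t5: +3.3260
  t6: -0.2494
  t7: +1.0263
  t8: +2.6309
  t9: -0.4970
  t10: +0.1694
  t11: +1.8553
  t12: +0.4429
  t13: -0.9603
  t14: -0.2367
  t15: +0.9458
  t16: +1.1897
  t17: +0.2382
  t18: +2.0200
  t19: +1.7101
  t20: +1.1266
  t21: +1.1400
  t22: +5.2784
Σ = +26.4845 → |volume| = 26.48

Directed edges: 66 total, each appears once with its reverse present → watertight.

26.48 WATERTIGHT


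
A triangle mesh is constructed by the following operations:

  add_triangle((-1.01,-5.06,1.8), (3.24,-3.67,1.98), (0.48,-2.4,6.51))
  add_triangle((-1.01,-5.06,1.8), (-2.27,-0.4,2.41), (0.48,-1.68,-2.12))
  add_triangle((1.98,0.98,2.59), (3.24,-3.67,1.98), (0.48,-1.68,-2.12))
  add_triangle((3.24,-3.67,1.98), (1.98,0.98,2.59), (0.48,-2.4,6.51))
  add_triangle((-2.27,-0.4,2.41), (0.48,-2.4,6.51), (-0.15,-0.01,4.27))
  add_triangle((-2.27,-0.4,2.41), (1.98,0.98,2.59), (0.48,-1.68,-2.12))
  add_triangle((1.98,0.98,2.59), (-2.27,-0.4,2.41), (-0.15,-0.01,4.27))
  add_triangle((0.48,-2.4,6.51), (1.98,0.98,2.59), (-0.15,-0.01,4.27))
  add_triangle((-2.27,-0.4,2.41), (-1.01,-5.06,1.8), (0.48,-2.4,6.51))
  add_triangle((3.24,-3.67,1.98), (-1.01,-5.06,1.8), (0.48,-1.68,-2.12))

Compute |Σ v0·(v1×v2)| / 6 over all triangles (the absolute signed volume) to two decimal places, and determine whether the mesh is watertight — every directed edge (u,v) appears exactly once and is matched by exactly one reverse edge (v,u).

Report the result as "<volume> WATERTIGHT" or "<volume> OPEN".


Per-triangle v0·(v1×v2)/6:
  t1: +18.4039
  t2: +3.4603
  t3: +3.3532
  t4: +12.2022
  t5: +3.9077
  t6: -2.7479
  t7: +0.9523
  t8: +4.0121
  t9: +12.2814
  t10: +9.5683
Σ = +65.3935 → |volume| = 65.39

Directed edges: 30 total, each appears once with its reverse present → watertight.

65.39 WATERTIGHT


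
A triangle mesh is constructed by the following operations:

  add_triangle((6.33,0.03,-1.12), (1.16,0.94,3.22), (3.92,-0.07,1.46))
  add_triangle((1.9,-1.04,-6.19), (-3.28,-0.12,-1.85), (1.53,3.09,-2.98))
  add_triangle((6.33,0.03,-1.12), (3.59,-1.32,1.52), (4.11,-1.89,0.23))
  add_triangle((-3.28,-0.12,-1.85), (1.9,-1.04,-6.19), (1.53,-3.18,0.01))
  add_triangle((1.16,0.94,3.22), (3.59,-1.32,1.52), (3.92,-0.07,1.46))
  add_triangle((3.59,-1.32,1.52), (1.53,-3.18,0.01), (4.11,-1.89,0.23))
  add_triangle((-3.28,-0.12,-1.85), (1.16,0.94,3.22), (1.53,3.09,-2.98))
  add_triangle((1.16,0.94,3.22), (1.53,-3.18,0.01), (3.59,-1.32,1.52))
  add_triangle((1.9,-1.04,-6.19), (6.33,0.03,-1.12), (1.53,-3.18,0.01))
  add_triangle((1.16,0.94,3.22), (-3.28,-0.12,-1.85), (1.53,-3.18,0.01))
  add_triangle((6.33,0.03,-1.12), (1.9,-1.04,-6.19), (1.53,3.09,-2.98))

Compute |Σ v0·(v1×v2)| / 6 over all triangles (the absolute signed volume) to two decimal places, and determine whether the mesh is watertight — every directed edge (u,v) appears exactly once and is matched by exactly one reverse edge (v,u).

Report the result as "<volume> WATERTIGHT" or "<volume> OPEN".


92.81 OPEN

Per-triangle v0·(v1×v2)/6:
  t1: +2.4433
  t2: +14.3750
  t3: +2.9915
  t4: +12.3285
  t5: +2.4024
  t6: +2.2205
  t7: +6.1411
  t8: +3.7522
  t9: +19.9944
  t10: +4.1203
  t11: +22.0368
Σ = +92.8060 → |volume| = 92.81

Directed edges: 33 total; 9 unmatched, e.g. (6.33,0.03,-1.12)→(1.16,0.94,3.22) → open.


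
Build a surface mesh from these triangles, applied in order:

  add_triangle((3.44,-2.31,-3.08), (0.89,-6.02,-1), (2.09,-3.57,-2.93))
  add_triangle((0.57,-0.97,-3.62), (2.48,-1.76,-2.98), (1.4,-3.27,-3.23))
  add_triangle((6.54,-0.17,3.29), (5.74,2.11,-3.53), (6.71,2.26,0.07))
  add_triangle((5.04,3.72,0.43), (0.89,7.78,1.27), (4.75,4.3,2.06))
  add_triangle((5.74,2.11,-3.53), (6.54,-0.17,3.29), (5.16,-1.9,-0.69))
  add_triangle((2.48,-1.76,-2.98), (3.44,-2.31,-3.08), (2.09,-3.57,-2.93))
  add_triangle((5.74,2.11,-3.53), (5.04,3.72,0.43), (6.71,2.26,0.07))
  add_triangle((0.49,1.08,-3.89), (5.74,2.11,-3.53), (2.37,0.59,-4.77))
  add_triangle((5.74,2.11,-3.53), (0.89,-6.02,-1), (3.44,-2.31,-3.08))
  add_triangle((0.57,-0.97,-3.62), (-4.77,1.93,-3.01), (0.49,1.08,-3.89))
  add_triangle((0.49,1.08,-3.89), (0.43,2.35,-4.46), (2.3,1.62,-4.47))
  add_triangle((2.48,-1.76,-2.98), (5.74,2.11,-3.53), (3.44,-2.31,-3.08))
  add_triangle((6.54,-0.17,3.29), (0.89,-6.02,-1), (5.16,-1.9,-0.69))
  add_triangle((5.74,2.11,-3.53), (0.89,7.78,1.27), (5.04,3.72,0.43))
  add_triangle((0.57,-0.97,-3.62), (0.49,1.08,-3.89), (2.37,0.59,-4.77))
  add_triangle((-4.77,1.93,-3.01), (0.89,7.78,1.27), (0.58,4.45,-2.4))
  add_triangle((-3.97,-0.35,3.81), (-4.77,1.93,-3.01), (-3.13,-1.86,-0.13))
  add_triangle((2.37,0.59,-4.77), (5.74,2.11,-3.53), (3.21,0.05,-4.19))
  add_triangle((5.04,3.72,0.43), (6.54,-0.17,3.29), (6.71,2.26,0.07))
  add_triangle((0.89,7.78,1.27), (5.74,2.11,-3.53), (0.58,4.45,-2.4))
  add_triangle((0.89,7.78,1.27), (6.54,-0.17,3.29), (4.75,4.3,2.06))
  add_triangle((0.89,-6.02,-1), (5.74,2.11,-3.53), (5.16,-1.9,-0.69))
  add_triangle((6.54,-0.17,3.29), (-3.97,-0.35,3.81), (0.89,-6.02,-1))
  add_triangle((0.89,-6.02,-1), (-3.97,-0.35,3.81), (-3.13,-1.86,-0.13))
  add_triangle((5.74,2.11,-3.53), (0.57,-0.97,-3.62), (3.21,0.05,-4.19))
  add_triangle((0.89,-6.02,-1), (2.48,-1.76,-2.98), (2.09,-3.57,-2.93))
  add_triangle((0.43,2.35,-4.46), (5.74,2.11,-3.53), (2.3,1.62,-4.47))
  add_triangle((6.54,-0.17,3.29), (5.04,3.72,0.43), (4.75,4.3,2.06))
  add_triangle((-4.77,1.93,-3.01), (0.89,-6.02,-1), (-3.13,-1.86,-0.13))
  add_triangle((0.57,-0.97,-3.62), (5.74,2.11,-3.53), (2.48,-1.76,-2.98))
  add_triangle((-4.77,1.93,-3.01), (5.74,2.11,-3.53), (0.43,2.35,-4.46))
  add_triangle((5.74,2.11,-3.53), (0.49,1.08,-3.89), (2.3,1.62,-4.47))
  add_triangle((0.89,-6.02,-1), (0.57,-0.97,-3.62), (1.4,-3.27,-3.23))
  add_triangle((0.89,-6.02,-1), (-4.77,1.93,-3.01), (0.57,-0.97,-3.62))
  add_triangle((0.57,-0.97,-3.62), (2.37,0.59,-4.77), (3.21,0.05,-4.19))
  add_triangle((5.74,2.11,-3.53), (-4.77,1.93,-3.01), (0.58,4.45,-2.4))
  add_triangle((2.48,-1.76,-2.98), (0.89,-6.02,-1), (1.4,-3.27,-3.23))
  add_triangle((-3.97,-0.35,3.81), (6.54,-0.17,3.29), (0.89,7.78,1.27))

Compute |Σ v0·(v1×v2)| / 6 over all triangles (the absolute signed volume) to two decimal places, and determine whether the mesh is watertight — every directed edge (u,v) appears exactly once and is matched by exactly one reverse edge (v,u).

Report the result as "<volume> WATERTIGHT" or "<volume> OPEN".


377.68 OPEN

Per-triangle v0·(v1×v2)/6:
  t1: +3.0390
  t2: +2.4000
  t3: +8.8891
  t4: +9.1045
  t5: +20.4438
  t6: +0.8860
  t7: +8.1942
  t8: +3.8171
  t9: +4.3084
  t10: +6.5125
  t11: +1.2843
  t12: +2.5100
  t13: +18.6912
  t14: +21.9185
  t15: +2.2111
  t16: +20.5381
  t17: +12.8268
  t18: +2.9847
  t19: +8.2885
  t20: +21.9346
  t21: +6.7674
  t22: +16.7232
  t23: +38.6740
  t24: +12.4927
  t25: -1.0339
  t26: -0.9923
  t27: +3.2985
  t28: +8.7682
  t29: +12.1837
  t30: +6.7146
  t31: +2.3212
  t32: +0.0286
  t33: +2.0308
  t34: +16.9891
  t35: +1.7290
  t36: +16.8898
  t37: +3.5125
  t38: +49.7983
Σ = +377.6782 → |volume| = 377.68

Directed edges: 114 total; 6 unmatched, e.g. (-4.77,1.93,-3.01)→(0.49,1.08,-3.89) → open.


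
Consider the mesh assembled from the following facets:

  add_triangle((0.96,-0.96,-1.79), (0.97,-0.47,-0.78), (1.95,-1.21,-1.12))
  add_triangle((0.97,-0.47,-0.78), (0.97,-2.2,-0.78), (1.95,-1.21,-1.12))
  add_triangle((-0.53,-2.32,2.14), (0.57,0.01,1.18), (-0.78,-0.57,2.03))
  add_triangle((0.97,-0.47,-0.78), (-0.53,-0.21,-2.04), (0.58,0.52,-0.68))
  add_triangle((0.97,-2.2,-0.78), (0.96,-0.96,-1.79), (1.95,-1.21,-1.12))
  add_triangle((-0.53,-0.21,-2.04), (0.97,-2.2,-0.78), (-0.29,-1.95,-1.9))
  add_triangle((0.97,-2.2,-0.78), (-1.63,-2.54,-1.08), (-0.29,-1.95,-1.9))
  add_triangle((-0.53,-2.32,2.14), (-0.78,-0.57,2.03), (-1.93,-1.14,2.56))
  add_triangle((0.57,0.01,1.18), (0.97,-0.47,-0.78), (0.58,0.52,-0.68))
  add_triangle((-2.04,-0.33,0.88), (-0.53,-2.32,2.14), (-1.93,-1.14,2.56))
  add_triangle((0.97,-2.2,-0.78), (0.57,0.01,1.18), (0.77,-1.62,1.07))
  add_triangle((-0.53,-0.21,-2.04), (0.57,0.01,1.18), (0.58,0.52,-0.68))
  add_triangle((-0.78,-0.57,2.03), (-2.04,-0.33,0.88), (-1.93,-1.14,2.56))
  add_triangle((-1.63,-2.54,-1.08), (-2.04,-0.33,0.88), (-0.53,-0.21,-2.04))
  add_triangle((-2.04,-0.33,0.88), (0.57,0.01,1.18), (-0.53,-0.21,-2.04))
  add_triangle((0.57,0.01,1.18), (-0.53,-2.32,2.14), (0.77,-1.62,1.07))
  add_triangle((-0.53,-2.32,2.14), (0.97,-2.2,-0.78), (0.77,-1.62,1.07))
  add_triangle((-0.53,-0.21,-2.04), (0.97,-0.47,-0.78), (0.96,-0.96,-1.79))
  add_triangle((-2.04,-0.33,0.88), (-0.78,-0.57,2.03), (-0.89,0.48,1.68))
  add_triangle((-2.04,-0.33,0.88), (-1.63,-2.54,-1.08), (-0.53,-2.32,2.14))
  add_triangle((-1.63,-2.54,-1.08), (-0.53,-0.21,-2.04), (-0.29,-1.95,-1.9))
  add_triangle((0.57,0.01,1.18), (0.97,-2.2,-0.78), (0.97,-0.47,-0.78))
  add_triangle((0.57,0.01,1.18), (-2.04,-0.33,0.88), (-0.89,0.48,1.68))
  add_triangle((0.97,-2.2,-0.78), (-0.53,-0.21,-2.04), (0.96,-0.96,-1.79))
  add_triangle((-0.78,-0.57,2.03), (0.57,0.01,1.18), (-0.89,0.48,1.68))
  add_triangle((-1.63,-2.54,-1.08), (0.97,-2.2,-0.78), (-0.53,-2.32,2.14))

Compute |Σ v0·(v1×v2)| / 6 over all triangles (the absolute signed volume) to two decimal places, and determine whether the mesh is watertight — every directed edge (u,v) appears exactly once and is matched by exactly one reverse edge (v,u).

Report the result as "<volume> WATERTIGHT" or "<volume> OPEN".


Per-triangle v0·(v1×v2)/6:
  t1: +0.0795
  t2: -0.1253
  t3: +0.6290
  t4: +0.3355
  t5: +0.6169
  t6: +0.5527
  t7: +1.1430
  t8: +0.5921
  t9: +0.2220
  t10: +0.7743
  t11: +0.3223
  t12: -0.0815
  t13: +0.2160
  t14: +1.6805
  t15: -0.1237
  t16: +0.6174
  t17: +0.9968
  t18: +0.1205
  t19: +0.5549
  t20: +2.8339
  t21: +0.9731
  t22: +0.4582
  t23: -0.3387
  t24: +0.7177
  t25: +0.3578
  t26: +3.0893
Σ = +17.2141 → |volume| = 17.21

Directed edges: 78 total, each appears once with its reverse present → watertight.

17.21 WATERTIGHT


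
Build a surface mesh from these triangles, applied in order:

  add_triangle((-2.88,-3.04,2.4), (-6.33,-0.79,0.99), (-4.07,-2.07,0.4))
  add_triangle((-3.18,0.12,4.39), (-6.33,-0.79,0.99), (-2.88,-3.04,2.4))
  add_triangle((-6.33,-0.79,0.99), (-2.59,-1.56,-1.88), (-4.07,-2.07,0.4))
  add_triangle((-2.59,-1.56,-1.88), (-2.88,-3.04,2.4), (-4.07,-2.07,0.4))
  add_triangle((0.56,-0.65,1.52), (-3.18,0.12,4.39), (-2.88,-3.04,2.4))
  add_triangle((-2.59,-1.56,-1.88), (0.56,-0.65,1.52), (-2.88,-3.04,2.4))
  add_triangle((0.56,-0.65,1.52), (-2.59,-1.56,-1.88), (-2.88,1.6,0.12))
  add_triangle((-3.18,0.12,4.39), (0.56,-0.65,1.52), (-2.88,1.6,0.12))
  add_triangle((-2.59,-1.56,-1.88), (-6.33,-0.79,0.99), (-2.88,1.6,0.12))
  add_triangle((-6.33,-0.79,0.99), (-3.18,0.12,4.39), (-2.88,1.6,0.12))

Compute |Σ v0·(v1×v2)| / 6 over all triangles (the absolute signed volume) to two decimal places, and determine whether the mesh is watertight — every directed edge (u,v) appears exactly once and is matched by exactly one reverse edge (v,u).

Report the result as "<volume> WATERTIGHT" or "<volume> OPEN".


39.04 WATERTIGHT

Per-triangle v0·(v1×v2)/6:
  t1: +3.8818
  t2: +12.0715
  t3: +3.4571
  t4: +2.6294
  t5: +4.3519
  t6: +1.2863
  t7: -2.5449
  t8: +0.5273
  t9: +5.1548
  t10: +8.2271
Σ = +39.0423 → |volume| = 39.04

Directed edges: 30 total, each appears once with its reverse present → watertight.


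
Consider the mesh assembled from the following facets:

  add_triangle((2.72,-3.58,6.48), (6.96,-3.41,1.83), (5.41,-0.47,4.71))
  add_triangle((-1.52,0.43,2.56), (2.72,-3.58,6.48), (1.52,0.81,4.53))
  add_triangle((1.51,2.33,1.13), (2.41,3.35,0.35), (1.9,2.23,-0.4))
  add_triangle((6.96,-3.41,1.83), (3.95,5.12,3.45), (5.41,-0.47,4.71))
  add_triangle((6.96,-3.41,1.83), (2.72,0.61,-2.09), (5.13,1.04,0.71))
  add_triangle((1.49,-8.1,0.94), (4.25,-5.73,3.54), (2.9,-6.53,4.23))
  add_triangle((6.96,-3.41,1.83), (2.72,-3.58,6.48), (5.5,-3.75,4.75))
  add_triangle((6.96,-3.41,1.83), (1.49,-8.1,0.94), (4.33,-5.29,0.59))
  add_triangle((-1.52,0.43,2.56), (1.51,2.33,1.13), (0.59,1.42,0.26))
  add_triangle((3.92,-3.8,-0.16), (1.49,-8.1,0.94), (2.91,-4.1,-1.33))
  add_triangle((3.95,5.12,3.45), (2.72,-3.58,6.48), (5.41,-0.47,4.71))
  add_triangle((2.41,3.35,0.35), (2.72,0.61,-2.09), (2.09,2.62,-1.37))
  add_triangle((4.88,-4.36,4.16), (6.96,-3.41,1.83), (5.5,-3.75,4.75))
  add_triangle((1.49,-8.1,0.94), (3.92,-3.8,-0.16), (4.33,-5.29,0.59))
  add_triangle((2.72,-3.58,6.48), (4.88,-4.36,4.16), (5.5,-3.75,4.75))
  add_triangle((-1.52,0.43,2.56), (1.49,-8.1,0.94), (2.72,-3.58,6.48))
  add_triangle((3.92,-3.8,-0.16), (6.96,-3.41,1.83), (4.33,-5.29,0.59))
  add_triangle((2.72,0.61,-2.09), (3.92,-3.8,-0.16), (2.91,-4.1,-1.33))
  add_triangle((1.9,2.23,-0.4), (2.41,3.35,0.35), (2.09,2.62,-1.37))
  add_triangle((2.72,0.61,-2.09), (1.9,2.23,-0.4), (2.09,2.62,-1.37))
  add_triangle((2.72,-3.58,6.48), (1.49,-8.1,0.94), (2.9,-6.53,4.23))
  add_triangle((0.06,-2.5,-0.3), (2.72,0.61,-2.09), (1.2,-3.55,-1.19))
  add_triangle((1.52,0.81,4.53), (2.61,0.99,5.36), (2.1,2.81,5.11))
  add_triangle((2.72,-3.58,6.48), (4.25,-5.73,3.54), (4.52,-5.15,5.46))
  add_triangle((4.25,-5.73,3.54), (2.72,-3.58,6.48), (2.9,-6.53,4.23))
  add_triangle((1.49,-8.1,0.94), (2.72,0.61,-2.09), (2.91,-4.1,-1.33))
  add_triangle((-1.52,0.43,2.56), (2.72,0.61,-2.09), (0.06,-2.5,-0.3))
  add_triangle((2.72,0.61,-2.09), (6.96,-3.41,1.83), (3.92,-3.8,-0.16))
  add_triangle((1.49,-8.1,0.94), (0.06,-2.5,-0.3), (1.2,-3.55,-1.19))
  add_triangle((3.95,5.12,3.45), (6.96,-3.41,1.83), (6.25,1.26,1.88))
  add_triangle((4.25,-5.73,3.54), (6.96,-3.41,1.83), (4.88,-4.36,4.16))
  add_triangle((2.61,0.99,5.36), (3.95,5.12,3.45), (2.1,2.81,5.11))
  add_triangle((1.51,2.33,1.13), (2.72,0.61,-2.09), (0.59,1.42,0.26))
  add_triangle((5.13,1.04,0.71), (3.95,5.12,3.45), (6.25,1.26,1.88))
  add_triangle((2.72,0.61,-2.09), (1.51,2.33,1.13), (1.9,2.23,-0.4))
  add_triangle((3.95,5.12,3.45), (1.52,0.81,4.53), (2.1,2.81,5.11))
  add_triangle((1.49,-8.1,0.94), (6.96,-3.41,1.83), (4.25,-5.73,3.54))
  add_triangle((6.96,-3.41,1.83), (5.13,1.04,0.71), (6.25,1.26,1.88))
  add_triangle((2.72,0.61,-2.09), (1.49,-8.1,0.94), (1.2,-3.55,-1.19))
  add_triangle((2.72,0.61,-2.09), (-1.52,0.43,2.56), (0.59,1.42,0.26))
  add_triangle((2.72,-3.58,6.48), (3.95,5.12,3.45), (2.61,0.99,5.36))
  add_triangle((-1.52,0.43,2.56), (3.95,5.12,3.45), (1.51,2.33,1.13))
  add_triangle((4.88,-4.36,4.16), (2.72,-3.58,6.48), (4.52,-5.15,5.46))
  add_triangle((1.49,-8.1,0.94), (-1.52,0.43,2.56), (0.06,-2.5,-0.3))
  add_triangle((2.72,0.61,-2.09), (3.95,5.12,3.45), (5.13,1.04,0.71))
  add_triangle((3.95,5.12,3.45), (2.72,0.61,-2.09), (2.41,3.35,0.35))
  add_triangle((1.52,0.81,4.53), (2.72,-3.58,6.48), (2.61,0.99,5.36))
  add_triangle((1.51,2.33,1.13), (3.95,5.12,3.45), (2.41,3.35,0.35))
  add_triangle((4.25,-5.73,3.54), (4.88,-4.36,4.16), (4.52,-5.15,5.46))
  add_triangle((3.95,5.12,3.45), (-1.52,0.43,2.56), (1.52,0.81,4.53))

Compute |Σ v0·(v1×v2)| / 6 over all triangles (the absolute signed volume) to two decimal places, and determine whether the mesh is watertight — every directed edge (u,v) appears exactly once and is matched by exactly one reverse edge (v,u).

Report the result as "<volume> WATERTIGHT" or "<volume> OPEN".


Per-triangle v0·(v1×v2)/6:
  t1: +23.1524
  t2: +8.5227
  t3: -0.0876
  t4: +20.8060
  t5: +10.1232
  t6: +8.3874
  t7: -1.5559
  t8: +6.7042
  t9: +0.6010
  t10: +6.1032
  t11: +20.2887
  t12: +1.8468
  t13: +4.0247
  t14: +2.6196
  t15: +3.9969
  t16: +19.0601
  t17: +3.1806
  t18: +4.2230
  t19: -0.1989
  t20: -0.8408
  t21: +4.2453
  t22: +0.1343
  t23: +1.1526
  t24: +2.7134
  t25: +7.9336
  t26: -1.0279
  t27: -1.4974
  t28: +8.7988
  t29: +1.3006
  t30: +10.1531
  t31: +6.6398
  t32: +5.3393
  t33: +0.6930
  t34: +3.7658
  t35: -0.9160
  t36: -2.6876
  t37: +18.3910
  t38: +4.1785
  t39: +4.6341
  t40: -0.5633
  t41: +7.9436
  t42: +1.2524
  t43: +2.2596
  t44: +2.5568
  t45: +9.2539
  t46: +4.0334
  t47: +2.9163
  t48: +0.4025
  t49: +2.6011
  t50: +8.0297
Σ = +255.5877 → |volume| = 255.59

Directed edges: 150 total, each appears once with its reverse present → watertight.

255.59 WATERTIGHT
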